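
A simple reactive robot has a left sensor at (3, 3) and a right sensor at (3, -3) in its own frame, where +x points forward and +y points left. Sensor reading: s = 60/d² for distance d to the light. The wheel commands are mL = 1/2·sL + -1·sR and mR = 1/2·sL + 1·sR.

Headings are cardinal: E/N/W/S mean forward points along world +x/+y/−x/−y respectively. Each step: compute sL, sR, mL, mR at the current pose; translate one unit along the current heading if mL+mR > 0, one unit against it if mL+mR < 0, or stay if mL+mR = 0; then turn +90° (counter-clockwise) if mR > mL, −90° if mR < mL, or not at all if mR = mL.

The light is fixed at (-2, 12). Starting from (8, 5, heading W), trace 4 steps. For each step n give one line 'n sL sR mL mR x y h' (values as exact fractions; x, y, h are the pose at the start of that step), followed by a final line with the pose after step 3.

n=0: pose=(8,5,W); sL=60/149, sR=12/13; mL=-1398/1937, mR=2178/1937; mL+mR=60/149 → advance +1; mR−mL=24/13 → turn +1·90°
n=1: pose=(7,5,S); sL=15/61, sR=15/34; mL=-330/1037, mR=585/1037; mL+mR=15/61 → advance +1; mR−mL=15/17 → turn +1·90°
n=2: pose=(7,4,E); sL=60/169, sR=12/53; mL=-438/8957, mR=3618/8957; mL+mR=60/169 → advance +1; mR−mL=24/53 → turn +1·90°
n=3: pose=(8,4,N); sL=30/37, sR=30/97; mL=345/3589, mR=2565/3589; mL+mR=30/37 → advance +1; mR−mL=60/97 → turn +1·90°

0 60/149 12/13 -1398/1937 2178/1937 8 5 W
1 15/61 15/34 -330/1037 585/1037 7 5 S
2 60/169 12/53 -438/8957 3618/8957 7 4 E
3 30/37 30/97 345/3589 2565/3589 8 4 N
final 8 5 W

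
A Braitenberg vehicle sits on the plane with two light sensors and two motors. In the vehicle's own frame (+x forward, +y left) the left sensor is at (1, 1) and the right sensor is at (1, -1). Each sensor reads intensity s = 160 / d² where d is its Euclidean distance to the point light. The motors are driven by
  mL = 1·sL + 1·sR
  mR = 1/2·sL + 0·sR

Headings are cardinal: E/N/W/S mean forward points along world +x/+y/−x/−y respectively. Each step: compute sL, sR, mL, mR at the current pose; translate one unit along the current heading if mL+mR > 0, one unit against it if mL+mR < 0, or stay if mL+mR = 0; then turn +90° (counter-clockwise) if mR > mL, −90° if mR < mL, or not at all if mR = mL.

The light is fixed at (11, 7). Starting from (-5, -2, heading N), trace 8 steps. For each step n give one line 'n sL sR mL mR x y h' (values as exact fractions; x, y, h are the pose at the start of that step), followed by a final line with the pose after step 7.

0 160/353 160/289 102720/102017 80/353 -5 -2 N
1 80/137 80/153 23200/20961 40/137 -5 -1 E
2 160/277 160/337 98240/93349 80/277 -4 -1 S
3 40/89 1/2 169/178 20/89 -4 -2 W
4 160/353 160/289 102720/102017 80/353 -5 -2 N
5 80/137 80/153 23200/20961 40/137 -5 -1 E
6 160/277 160/337 98240/93349 80/277 -4 -1 S
7 40/89 1/2 169/178 20/89 -4 -2 W
final -5 -2 N

n=0: pose=(-5,-2,N); sL=160/353, sR=160/289; mL=102720/102017, mR=80/353; mL+mR=125840/102017 → advance +1; mR−mL=-79600/102017 → turn -1·90°
n=1: pose=(-5,-1,E); sL=80/137, sR=80/153; mL=23200/20961, mR=40/137; mL+mR=29320/20961 → advance +1; mR−mL=-17080/20961 → turn -1·90°
n=2: pose=(-4,-1,S); sL=160/277, sR=160/337; mL=98240/93349, mR=80/277; mL+mR=125200/93349 → advance +1; mR−mL=-71280/93349 → turn -1·90°
n=3: pose=(-4,-2,W); sL=40/89, sR=1/2; mL=169/178, mR=20/89; mL+mR=209/178 → advance +1; mR−mL=-129/178 → turn -1·90°
n=4: pose=(-5,-2,N); sL=160/353, sR=160/289; mL=102720/102017, mR=80/353; mL+mR=125840/102017 → advance +1; mR−mL=-79600/102017 → turn -1·90°
n=5: pose=(-5,-1,E); sL=80/137, sR=80/153; mL=23200/20961, mR=40/137; mL+mR=29320/20961 → advance +1; mR−mL=-17080/20961 → turn -1·90°
n=6: pose=(-4,-1,S); sL=160/277, sR=160/337; mL=98240/93349, mR=80/277; mL+mR=125200/93349 → advance +1; mR−mL=-71280/93349 → turn -1·90°
n=7: pose=(-4,-2,W); sL=40/89, sR=1/2; mL=169/178, mR=20/89; mL+mR=209/178 → advance +1; mR−mL=-129/178 → turn -1·90°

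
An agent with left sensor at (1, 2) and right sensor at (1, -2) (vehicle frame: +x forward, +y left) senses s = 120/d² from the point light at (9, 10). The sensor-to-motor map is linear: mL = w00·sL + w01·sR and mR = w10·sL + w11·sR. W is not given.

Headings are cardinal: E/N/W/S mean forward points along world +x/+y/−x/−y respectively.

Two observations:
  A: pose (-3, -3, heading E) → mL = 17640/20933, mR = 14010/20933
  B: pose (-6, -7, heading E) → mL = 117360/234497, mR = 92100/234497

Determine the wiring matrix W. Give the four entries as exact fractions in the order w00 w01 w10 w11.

1 1 1 1/2

obs A: pose=(-3,-3,E) → sL=60/121, sR=60/173, mL=17640/20933, mR=14010/20933
obs B: pose=(-6,-7,E) → sL=120/421, sR=120/557, mL=117360/234497, mR=92100/234497
sensor matrix S = [[60/121, 60/173], [120/421, 120/557]]; det S = 39139200/4908725701
solve [mL_A; mL_B] = S·[w00; w01] and [mR_A; mR_B] = S·[w10; w11]:
  w00 = 1, w01 = 1, w10 = 1, w11 = 1/2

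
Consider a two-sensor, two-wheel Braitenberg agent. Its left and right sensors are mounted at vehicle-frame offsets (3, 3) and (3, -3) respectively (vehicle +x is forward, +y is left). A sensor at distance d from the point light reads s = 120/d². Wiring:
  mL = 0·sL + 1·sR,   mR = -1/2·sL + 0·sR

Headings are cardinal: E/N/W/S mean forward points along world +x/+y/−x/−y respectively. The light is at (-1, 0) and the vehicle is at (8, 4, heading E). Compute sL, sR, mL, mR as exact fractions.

left sensor world pos  = (11, 7); dL² = 193
right sensor world pos = (11, 1); dR² = 145
sL = 120/193 = 120/193
sR = 120/145 = 24/29
mL = 0·sL + 1·sR = 24/29
mR = -1/2·sL + 0·sR = -60/193

120/193 24/29 24/29 -60/193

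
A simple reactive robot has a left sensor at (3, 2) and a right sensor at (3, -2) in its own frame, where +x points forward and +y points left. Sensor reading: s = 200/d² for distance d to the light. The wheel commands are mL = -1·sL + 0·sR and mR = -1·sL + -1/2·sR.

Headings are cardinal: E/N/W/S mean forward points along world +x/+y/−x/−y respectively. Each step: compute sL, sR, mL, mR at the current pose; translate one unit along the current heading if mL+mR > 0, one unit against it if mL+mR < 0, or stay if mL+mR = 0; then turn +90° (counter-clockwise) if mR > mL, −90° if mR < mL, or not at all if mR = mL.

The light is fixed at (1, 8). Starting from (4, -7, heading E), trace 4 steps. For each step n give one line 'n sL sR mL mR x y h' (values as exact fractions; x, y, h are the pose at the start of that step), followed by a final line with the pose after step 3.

n=0: pose=(4,-7,E); sL=40/41, sR=8/13; mL=-40/41, mR=-684/533; mL+mR=-1204/533 → advance -1; mR−mL=-4/13 → turn -1·90°
n=1: pose=(3,-7,S); sL=10/17, sR=50/81; mL=-10/17, mR=-1235/1377; mL+mR=-2045/1377 → advance -1; mR−mL=-25/81 → turn -1·90°
n=2: pose=(3,-6,W); sL=200/257, sR=40/29; mL=-200/257, mR=-10940/7453; mL+mR=-16740/7453 → advance -1; mR−mL=-20/29 → turn -1·90°
n=3: pose=(4,-6,N); sL=100/61, sR=100/73; mL=-100/61, mR=-10350/4453; mL+mR=-17650/4453 → advance -1; mR−mL=-50/73 → turn -1·90°

0 40/41 8/13 -40/41 -684/533 4 -7 E
1 10/17 50/81 -10/17 -1235/1377 3 -7 S
2 200/257 40/29 -200/257 -10940/7453 3 -6 W
3 100/61 100/73 -100/61 -10350/4453 4 -6 N
final 4 -7 E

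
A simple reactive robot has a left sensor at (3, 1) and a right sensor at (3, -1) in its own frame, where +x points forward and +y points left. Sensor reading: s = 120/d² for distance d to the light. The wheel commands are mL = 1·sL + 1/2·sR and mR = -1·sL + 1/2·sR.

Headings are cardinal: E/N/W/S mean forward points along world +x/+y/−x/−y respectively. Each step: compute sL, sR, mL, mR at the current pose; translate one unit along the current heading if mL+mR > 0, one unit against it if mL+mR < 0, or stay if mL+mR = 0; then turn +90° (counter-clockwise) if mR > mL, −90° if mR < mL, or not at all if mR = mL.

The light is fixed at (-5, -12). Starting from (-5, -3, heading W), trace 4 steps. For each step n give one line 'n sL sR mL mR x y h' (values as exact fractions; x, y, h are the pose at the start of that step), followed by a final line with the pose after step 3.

0 120/73 120/109 17460/7957 -8700/7957 -5 -3 W
1 30/37 5/6 545/444 -175/444 -6 -3 N
2 24/25 24/17 708/425 -108/425 -6 -2 E
3 12/5 12/5 18/5 -6/5 -5 -2 S
final -5 -3 W

n=0: pose=(-5,-3,W); sL=120/73, sR=120/109; mL=17460/7957, mR=-8700/7957; mL+mR=120/109 → advance +1; mR−mL=-240/73 → turn -1·90°
n=1: pose=(-6,-3,N); sL=30/37, sR=5/6; mL=545/444, mR=-175/444; mL+mR=5/6 → advance +1; mR−mL=-60/37 → turn -1·90°
n=2: pose=(-6,-2,E); sL=24/25, sR=24/17; mL=708/425, mR=-108/425; mL+mR=24/17 → advance +1; mR−mL=-48/25 → turn -1·90°
n=3: pose=(-5,-2,S); sL=12/5, sR=12/5; mL=18/5, mR=-6/5; mL+mR=12/5 → advance +1; mR−mL=-24/5 → turn -1·90°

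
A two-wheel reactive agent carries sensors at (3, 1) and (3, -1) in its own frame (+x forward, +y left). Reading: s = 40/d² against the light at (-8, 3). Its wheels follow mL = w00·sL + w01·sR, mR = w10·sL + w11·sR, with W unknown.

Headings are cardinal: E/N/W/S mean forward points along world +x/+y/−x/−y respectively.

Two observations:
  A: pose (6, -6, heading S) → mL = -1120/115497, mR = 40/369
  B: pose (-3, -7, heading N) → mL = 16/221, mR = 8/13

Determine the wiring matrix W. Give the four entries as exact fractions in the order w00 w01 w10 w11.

obs A: pose=(6,-6,S) → sL=40/369, sR=40/313, mL=-1120/115497, mR=40/369
obs B: pose=(-3,-7,N) → sL=8/13, sR=8/17, mL=16/221, mR=8/13
sensor matrix S = [[40/369, 40/313], [8/13, 8/17]]; det S = -705280/25524837
solve [mL_A; mL_B] = S·[w00; w01] and [mR_A; mR_B] = S·[w10; w11]:
  w00 = 1/2, w01 = -1/2, w10 = 1, w11 = 0

1/2 -1/2 1 0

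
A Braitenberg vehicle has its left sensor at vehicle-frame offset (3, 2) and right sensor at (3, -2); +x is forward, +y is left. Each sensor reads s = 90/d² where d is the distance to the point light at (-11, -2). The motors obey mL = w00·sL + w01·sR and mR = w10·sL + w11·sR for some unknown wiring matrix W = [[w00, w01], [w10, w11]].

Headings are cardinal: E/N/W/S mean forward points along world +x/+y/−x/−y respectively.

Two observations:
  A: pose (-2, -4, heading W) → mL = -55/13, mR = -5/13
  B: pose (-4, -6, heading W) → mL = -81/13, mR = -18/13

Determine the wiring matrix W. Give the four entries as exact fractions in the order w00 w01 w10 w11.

obs A: pose=(-2,-4,W) → sL=45/26, sR=5/2, mL=-55/13, mR=-5/13
obs B: pose=(-4,-6,W) → sL=45/26, sR=9/2, mL=-81/13, mR=-18/13
sensor matrix S = [[45/26, 5/2], [45/26, 9/2]]; det S = 45/13
solve [mL_A; mL_B] = S·[w00; w01] and [mR_A; mR_B] = S·[w10; w11]:
  w00 = -1, w01 = -1, w10 = 1/2, w11 = -1/2

-1 -1 1/2 -1/2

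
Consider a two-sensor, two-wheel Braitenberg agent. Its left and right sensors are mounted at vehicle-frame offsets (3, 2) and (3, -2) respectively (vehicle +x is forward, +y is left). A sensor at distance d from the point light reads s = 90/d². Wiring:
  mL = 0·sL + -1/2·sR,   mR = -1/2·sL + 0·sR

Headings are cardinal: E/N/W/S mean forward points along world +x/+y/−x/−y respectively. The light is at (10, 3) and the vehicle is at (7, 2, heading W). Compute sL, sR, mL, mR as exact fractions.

2 90/37 -45/37 -1

left sensor world pos  = (4, 0); dL² = 45
right sensor world pos = (4, 4); dR² = 37
sL = 90/45 = 2
sR = 90/37 = 90/37
mL = 0·sL + -1/2·sR = -45/37
mR = -1/2·sL + 0·sR = -1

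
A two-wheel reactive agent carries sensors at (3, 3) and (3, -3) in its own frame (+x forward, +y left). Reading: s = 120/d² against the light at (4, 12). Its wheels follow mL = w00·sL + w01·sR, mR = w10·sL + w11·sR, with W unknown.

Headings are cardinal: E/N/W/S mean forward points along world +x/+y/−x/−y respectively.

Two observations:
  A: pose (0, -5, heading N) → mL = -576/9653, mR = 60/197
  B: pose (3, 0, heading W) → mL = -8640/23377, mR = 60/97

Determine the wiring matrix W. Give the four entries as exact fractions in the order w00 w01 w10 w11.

1/2 -1/2 0 1/2

obs A: pose=(0,-5,N) → sL=24/49, sR=120/197, mL=-576/9653, mR=60/197
obs B: pose=(3,0,W) → sL=120/241, sR=120/97, mL=-8640/23377, mR=60/97
sensor matrix S = [[24/49, 120/197], [120/241, 120/97]]; det S = 68290560/225658181
solve [mL_A; mL_B] = S·[w00; w01] and [mR_A; mR_B] = S·[w10; w11]:
  w00 = 1/2, w01 = -1/2, w10 = 0, w11 = 1/2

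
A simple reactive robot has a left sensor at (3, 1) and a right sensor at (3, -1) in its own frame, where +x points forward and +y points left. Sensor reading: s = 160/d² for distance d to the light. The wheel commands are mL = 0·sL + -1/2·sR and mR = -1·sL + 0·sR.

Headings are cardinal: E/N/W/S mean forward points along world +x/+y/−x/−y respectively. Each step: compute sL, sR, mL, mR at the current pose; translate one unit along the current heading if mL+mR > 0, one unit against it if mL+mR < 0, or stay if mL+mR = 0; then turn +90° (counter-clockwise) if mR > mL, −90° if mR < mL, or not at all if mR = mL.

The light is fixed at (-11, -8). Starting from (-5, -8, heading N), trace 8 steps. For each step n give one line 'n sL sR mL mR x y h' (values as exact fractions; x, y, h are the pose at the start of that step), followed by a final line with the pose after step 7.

n=0: pose=(-5,-8,N); sL=80/17, sR=80/29; mL=-40/29, mR=-80/17; mL+mR=-3000/493 → advance -1; mR−mL=-1640/493 → turn -1·90°
n=1: pose=(-5,-9,E); sL=160/81, sR=32/17; mL=-16/17, mR=-160/81; mL+mR=-4016/1377 → advance -1; mR−mL=-1424/1377 → turn -1·90°
n=2: pose=(-6,-9,S); sL=40/13, sR=5; mL=-5/2, mR=-40/13; mL+mR=-145/26 → advance -1; mR−mL=-15/26 → turn -1·90°
n=3: pose=(-6,-8,W); sL=32, sR=32; mL=-16, mR=-32; mL+mR=-48 → advance -1; mR−mL=-16 → turn -1·90°
n=4: pose=(-5,-8,N); sL=80/17, sR=80/29; mL=-40/29, mR=-80/17; mL+mR=-3000/493 → advance -1; mR−mL=-1640/493 → turn -1·90°
n=5: pose=(-5,-9,E); sL=160/81, sR=32/17; mL=-16/17, mR=-160/81; mL+mR=-4016/1377 → advance -1; mR−mL=-1424/1377 → turn -1·90°
n=6: pose=(-6,-9,S); sL=40/13, sR=5; mL=-5/2, mR=-40/13; mL+mR=-145/26 → advance -1; mR−mL=-15/26 → turn -1·90°
n=7: pose=(-6,-8,W); sL=32, sR=32; mL=-16, mR=-32; mL+mR=-48 → advance -1; mR−mL=-16 → turn -1·90°

0 80/17 80/29 -40/29 -80/17 -5 -8 N
1 160/81 32/17 -16/17 -160/81 -5 -9 E
2 40/13 5 -5/2 -40/13 -6 -9 S
3 32 32 -16 -32 -6 -8 W
4 80/17 80/29 -40/29 -80/17 -5 -8 N
5 160/81 32/17 -16/17 -160/81 -5 -9 E
6 40/13 5 -5/2 -40/13 -6 -9 S
7 32 32 -16 -32 -6 -8 W
final -5 -8 N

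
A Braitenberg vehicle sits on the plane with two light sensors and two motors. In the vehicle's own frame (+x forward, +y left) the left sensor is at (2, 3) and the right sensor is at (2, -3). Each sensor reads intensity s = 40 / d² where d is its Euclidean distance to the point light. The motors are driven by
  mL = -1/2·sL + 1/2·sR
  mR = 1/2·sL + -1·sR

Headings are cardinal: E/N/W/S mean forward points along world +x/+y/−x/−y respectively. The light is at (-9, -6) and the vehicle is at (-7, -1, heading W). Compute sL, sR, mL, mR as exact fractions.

left sensor world pos  = (-9, -4); dL² = 4
right sensor world pos = (-9, 2); dR² = 64
sL = 40/4 = 10
sR = 40/64 = 5/8
mL = -1/2·sL + 1/2·sR = -75/16
mR = 1/2·sL + -1·sR = 35/8

10 5/8 -75/16 35/8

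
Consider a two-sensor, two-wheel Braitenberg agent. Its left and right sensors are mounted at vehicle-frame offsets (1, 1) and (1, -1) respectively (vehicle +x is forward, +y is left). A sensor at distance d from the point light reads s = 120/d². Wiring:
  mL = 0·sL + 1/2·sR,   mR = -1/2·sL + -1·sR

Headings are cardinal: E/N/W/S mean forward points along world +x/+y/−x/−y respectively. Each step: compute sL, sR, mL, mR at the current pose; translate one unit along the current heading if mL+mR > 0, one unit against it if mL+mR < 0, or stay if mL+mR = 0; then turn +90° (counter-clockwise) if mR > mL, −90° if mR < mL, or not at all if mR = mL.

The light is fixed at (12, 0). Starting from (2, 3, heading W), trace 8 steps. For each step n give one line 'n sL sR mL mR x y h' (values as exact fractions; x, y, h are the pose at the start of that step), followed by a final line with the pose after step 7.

0 24/25 120/137 60/137 -4644/3425 2 3 W
1 30/29 3/2 3/4 -117/58 3 3 N
2 120/73 24/13 12/13 -2532/949 3 2 E
3 60/41 60/61 30/61 -4290/2501 2 2 S
4 24/25 120/137 60/137 -4644/3425 2 3 W
5 30/29 3/2 3/4 -117/58 3 3 N
6 120/73 24/13 12/13 -2532/949 3 2 E
7 60/41 60/61 30/61 -4290/2501 2 2 S
final 2 3 W

n=0: pose=(2,3,W); sL=24/25, sR=120/137; mL=60/137, mR=-4644/3425; mL+mR=-3144/3425 → advance -1; mR−mL=-6144/3425 → turn -1·90°
n=1: pose=(3,3,N); sL=30/29, sR=3/2; mL=3/4, mR=-117/58; mL+mR=-147/116 → advance -1; mR−mL=-321/116 → turn -1·90°
n=2: pose=(3,2,E); sL=120/73, sR=24/13; mL=12/13, mR=-2532/949; mL+mR=-1656/949 → advance -1; mR−mL=-3408/949 → turn -1·90°
n=3: pose=(2,2,S); sL=60/41, sR=60/61; mL=30/61, mR=-4290/2501; mL+mR=-3060/2501 → advance -1; mR−mL=-5520/2501 → turn -1·90°
n=4: pose=(2,3,W); sL=24/25, sR=120/137; mL=60/137, mR=-4644/3425; mL+mR=-3144/3425 → advance -1; mR−mL=-6144/3425 → turn -1·90°
n=5: pose=(3,3,N); sL=30/29, sR=3/2; mL=3/4, mR=-117/58; mL+mR=-147/116 → advance -1; mR−mL=-321/116 → turn -1·90°
n=6: pose=(3,2,E); sL=120/73, sR=24/13; mL=12/13, mR=-2532/949; mL+mR=-1656/949 → advance -1; mR−mL=-3408/949 → turn -1·90°
n=7: pose=(2,2,S); sL=60/41, sR=60/61; mL=30/61, mR=-4290/2501; mL+mR=-3060/2501 → advance -1; mR−mL=-5520/2501 → turn -1·90°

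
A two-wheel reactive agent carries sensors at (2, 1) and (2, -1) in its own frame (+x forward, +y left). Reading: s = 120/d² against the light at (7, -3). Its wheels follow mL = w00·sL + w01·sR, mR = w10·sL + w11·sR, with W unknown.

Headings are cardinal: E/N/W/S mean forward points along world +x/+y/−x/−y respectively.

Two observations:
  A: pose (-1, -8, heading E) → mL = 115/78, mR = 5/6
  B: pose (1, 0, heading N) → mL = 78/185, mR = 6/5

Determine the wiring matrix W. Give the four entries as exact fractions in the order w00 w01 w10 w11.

1 -1/2 0 1/2

obs A: pose=(-1,-8,E) → sL=30/13, sR=5/3, mL=115/78, mR=5/6
obs B: pose=(1,0,N) → sL=60/37, sR=12/5, mL=78/185, mR=6/5
sensor matrix S = [[30/13, 5/3], [60/37, 12/5]]; det S = 1364/481
solve [mL_A; mL_B] = S·[w00; w01] and [mR_A; mR_B] = S·[w10; w11]:
  w00 = 1, w01 = -1/2, w10 = 0, w11 = 1/2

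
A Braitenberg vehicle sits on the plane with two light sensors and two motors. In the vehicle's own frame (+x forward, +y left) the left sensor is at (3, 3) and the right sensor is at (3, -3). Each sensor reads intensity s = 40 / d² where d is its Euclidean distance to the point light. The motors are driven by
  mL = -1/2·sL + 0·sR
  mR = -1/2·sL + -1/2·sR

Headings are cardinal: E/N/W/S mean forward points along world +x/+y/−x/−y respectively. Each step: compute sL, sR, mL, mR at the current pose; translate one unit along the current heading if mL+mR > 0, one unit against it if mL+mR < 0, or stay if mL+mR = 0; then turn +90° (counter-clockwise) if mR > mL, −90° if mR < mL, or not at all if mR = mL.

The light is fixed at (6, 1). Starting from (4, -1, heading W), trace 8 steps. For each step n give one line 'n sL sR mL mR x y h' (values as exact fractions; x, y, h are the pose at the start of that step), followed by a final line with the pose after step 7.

n=0: pose=(4,-1,W); sL=4/5, sR=20/13; mL=-2/5, mR=-76/65; mL+mR=-102/65 → advance -1; mR−mL=-10/13 → turn -1·90°
n=1: pose=(5,-1,N); sL=40/17, sR=8; mL=-20/17, mR=-88/17; mL+mR=-108/17 → advance -1; mR−mL=-4 → turn -1·90°
n=2: pose=(5,-2,E); sL=10, sR=1; mL=-5, mR=-11/2; mL+mR=-21/2 → advance -1; mR−mL=-1/2 → turn -1·90°
n=3: pose=(4,-2,S); sL=40/37, sR=40/61; mL=-20/37, mR=-1960/2257; mL+mR=-3180/2257 → advance -1; mR−mL=-20/61 → turn -1·90°
n=4: pose=(4,-1,W); sL=4/5, sR=20/13; mL=-2/5, mR=-76/65; mL+mR=-102/65 → advance -1; mR−mL=-10/13 → turn -1·90°
n=5: pose=(5,-1,N); sL=40/17, sR=8; mL=-20/17, mR=-88/17; mL+mR=-108/17 → advance -1; mR−mL=-4 → turn -1·90°
n=6: pose=(5,-2,E); sL=10, sR=1; mL=-5, mR=-11/2; mL+mR=-21/2 → advance -1; mR−mL=-1/2 → turn -1·90°
n=7: pose=(4,-2,S); sL=40/37, sR=40/61; mL=-20/37, mR=-1960/2257; mL+mR=-3180/2257 → advance -1; mR−mL=-20/61 → turn -1·90°

0 4/5 20/13 -2/5 -76/65 4 -1 W
1 40/17 8 -20/17 -88/17 5 -1 N
2 10 1 -5 -11/2 5 -2 E
3 40/37 40/61 -20/37 -1960/2257 4 -2 S
4 4/5 20/13 -2/5 -76/65 4 -1 W
5 40/17 8 -20/17 -88/17 5 -1 N
6 10 1 -5 -11/2 5 -2 E
7 40/37 40/61 -20/37 -1960/2257 4 -2 S
final 4 -1 W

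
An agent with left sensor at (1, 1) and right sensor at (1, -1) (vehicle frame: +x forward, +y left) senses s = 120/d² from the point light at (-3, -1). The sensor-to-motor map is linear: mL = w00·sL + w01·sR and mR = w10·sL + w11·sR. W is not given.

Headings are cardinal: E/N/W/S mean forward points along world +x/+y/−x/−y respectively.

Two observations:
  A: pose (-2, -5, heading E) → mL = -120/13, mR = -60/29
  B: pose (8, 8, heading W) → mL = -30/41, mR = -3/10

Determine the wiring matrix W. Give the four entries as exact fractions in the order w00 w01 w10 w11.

obs A: pose=(-2,-5,E) → sL=120/13, sR=120/29, mL=-120/13, mR=-60/29
obs B: pose=(8,8,W) → sL=30/41, sR=3/5, mL=-30/41, mR=-3/10
sensor matrix S = [[120/13, 120/29], [30/41, 3/5]]; det S = 38808/15457
solve [mL_A; mL_B] = S·[w00; w01] and [mR_A; mR_B] = S·[w10; w11]:
  w00 = -1, w01 = 0, w10 = 0, w11 = -1/2

-1 0 0 -1/2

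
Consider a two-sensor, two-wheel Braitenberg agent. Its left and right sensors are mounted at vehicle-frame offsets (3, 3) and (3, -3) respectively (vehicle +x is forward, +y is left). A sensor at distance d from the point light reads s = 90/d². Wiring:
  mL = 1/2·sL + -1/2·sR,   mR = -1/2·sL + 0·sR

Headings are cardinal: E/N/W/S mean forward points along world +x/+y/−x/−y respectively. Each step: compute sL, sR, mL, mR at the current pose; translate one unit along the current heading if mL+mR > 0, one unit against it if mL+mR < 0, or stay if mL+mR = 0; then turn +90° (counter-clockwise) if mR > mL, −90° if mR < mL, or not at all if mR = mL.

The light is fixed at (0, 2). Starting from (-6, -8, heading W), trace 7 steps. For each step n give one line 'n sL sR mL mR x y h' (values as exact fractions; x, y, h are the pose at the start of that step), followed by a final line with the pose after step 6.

0 9/25 9/13 -54/325 -9/50 -6 -8 W
1 90/113 90/53 -2700/5989 -45/113 -5 -8 N
2 9/26 45/64 -297/1664 -9/52 -5 -9 W
3 90/197 18/49 432/9653 -45/197 -4 -9 S
4 45/109 45/49 -1350/5341 -45/218 -4 -8 W
5 90/169 18/41 324/6929 -45/169 -3 -8 S
6 1/2 5/4 -3/8 -1/4 -3 -7 W
final -2 -7 S

n=0: pose=(-6,-8,W); sL=9/25, sR=9/13; mL=-54/325, mR=-9/50; mL+mR=-9/26 → advance -1; mR−mL=-9/650 → turn -1·90°
n=1: pose=(-5,-8,N); sL=90/113, sR=90/53; mL=-2700/5989, mR=-45/113; mL+mR=-45/53 → advance -1; mR−mL=315/5989 → turn +1·90°
n=2: pose=(-5,-9,W); sL=9/26, sR=45/64; mL=-297/1664, mR=-9/52; mL+mR=-45/128 → advance -1; mR−mL=9/1664 → turn +1·90°
n=3: pose=(-4,-9,S); sL=90/197, sR=18/49; mL=432/9653, mR=-45/197; mL+mR=-9/49 → advance -1; mR−mL=-2637/9653 → turn -1·90°
n=4: pose=(-4,-8,W); sL=45/109, sR=45/49; mL=-1350/5341, mR=-45/218; mL+mR=-45/98 → advance -1; mR−mL=495/10682 → turn +1·90°
n=5: pose=(-3,-8,S); sL=90/169, sR=18/41; mL=324/6929, mR=-45/169; mL+mR=-9/41 → advance -1; mR−mL=-2169/6929 → turn -1·90°
n=6: pose=(-3,-7,W); sL=1/2, sR=5/4; mL=-3/8, mR=-1/4; mL+mR=-5/8 → advance -1; mR−mL=1/8 → turn +1·90°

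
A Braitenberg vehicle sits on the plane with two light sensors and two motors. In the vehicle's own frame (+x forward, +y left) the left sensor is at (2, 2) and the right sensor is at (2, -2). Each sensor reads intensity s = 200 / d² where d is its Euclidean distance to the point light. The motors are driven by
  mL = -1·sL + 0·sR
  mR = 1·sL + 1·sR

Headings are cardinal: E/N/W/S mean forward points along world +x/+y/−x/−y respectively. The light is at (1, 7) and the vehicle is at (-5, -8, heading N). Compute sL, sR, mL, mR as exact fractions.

left sensor world pos  = (-7, -6); dL² = 233
right sensor world pos = (-3, -6); dR² = 185
sL = 200/233 = 200/233
sR = 200/185 = 40/37
mL = -1·sL + 0·sR = -200/233
mR = 1·sL + 1·sR = 16720/8621

200/233 40/37 -200/233 16720/8621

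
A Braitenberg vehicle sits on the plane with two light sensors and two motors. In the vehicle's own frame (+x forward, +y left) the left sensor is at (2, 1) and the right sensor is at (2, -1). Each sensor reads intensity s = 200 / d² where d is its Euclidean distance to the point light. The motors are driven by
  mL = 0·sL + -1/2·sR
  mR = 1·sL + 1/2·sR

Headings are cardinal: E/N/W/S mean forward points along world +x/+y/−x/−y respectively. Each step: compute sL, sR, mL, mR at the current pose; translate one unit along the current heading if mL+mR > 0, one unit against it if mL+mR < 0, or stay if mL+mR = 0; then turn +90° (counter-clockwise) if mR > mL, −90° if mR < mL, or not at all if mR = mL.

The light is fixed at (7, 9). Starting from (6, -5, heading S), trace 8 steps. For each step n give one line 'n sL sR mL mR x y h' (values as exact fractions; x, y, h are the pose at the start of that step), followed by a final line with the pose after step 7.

n=0: pose=(6,-5,S); sL=25/32, sR=10/13; mL=-5/13, mR=485/416; mL+mR=25/32 → advance +1; mR−mL=645/416 → turn +1·90°
n=1: pose=(6,-6,E); sL=200/197, sR=200/257; mL=-100/257, mR=71100/50629; mL+mR=200/197 → advance +1; mR−mL=90800/50629 → turn +1·90°
n=2: pose=(7,-6,N); sL=20/17, sR=20/17; mL=-10/17, mR=30/17; mL+mR=20/17 → advance +1; mR−mL=40/17 → turn +1·90°
n=3: pose=(7,-5,W); sL=200/229, sR=200/173; mL=-100/173, mR=57500/39617; mL+mR=200/229 → advance +1; mR−mL=80400/39617 → turn +1·90°
n=4: pose=(6,-5,S); sL=25/32, sR=10/13; mL=-5/13, mR=485/416; mL+mR=25/32 → advance +1; mR−mL=645/416 → turn +1·90°
n=5: pose=(6,-6,E); sL=200/197, sR=200/257; mL=-100/257, mR=71100/50629; mL+mR=200/197 → advance +1; mR−mL=90800/50629 → turn +1·90°
n=6: pose=(7,-6,N); sL=20/17, sR=20/17; mL=-10/17, mR=30/17; mL+mR=20/17 → advance +1; mR−mL=40/17 → turn +1·90°
n=7: pose=(7,-5,W); sL=200/229, sR=200/173; mL=-100/173, mR=57500/39617; mL+mR=200/229 → advance +1; mR−mL=80400/39617 → turn +1·90°

0 25/32 10/13 -5/13 485/416 6 -5 S
1 200/197 200/257 -100/257 71100/50629 6 -6 E
2 20/17 20/17 -10/17 30/17 7 -6 N
3 200/229 200/173 -100/173 57500/39617 7 -5 W
4 25/32 10/13 -5/13 485/416 6 -5 S
5 200/197 200/257 -100/257 71100/50629 6 -6 E
6 20/17 20/17 -10/17 30/17 7 -6 N
7 200/229 200/173 -100/173 57500/39617 7 -5 W
final 6 -5 S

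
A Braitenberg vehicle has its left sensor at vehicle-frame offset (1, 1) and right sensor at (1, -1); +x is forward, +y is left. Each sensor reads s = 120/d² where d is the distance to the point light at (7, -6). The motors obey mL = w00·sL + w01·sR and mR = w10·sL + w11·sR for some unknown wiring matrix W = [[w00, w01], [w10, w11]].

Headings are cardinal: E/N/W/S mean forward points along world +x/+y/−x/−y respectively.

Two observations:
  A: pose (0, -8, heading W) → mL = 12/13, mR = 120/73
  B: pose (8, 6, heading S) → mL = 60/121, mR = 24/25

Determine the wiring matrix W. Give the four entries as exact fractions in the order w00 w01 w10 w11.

obs A: pose=(0,-8,W) → sL=120/73, sR=24/13, mL=12/13, mR=120/73
obs B: pose=(8,6,S) → sL=24/25, sR=120/121, mL=60/121, mR=24/25
sensor matrix S = [[120/73, 24/13], [24/25, 120/121]]; det S = -407808/2870725
solve [mL_A; mL_B] = S·[w00; w01] and [mR_A; mR_B] = S·[w10; w11]:
  w00 = 0, w01 = 1/2, w10 = 1, w11 = 0

0 1/2 1 0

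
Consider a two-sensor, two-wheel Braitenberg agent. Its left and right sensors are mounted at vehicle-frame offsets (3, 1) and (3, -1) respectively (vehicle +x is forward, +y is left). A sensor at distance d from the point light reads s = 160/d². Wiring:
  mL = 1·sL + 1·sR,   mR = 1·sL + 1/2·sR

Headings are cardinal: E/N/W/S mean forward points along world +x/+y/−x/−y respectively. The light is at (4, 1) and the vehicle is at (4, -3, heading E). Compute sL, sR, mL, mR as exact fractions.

80/9 80/17 2080/153 1720/153

left sensor world pos  = (7, -2); dL² = 18
right sensor world pos = (7, -4); dR² = 34
sL = 160/18 = 80/9
sR = 160/34 = 80/17
mL = 1·sL + 1·sR = 2080/153
mR = 1·sL + 1/2·sR = 1720/153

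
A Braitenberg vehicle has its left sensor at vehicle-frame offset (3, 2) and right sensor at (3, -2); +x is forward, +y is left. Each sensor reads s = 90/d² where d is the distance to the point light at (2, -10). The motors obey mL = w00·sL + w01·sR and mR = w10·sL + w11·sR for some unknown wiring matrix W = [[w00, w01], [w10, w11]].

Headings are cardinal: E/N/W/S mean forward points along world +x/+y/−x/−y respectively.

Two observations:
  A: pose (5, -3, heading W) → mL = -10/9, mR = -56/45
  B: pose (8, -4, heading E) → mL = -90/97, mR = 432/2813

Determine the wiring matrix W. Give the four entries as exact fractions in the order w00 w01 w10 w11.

0 -1 -1/2 1/2

obs A: pose=(5,-3,W) → sL=18/5, sR=10/9, mL=-10/9, mR=-56/45
obs B: pose=(8,-4,E) → sL=18/29, sR=90/97, mL=-90/97, mR=432/2813
sensor matrix S = [[18/5, 10/9], [18/29, 90/97]]; det S = 7456/2813
solve [mL_A; mL_B] = S·[w00; w01] and [mR_A; mR_B] = S·[w10; w11]:
  w00 = 0, w01 = -1, w10 = -1/2, w11 = 1/2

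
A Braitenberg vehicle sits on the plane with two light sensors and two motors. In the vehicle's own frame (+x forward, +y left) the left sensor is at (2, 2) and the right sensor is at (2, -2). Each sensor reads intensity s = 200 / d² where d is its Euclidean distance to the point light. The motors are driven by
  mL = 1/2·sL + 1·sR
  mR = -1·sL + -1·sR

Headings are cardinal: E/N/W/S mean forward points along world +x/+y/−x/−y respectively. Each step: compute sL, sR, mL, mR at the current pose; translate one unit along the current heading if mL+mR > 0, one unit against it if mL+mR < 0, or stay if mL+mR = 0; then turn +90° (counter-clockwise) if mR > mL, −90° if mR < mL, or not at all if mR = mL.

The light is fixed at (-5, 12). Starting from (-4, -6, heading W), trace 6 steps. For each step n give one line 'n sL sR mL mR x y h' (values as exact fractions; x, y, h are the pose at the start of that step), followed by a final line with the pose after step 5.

0 200/401 200/257 105900/103057 -131600/103057 -4 -6 W
1 25/32 25/34 1225/1088 -825/544 -3 -6 N
2 40/61 200/457 21340/27877 -30480/27877 -3 -7 E
3 4/9 100/221 1342/1989 -1784/1989 -4 -7 S
4 200/401 200/257 105900/103057 -131600/103057 -4 -6 W
5 25/32 25/34 1225/1088 -825/544 -3 -6 N
final -3 -7 E

n=0: pose=(-4,-6,W); sL=200/401, sR=200/257; mL=105900/103057, mR=-131600/103057; mL+mR=-100/401 → advance -1; mR−mL=-237500/103057 → turn -1·90°
n=1: pose=(-3,-6,N); sL=25/32, sR=25/34; mL=1225/1088, mR=-825/544; mL+mR=-25/64 → advance -1; mR−mL=-2875/1088 → turn -1·90°
n=2: pose=(-3,-7,E); sL=40/61, sR=200/457; mL=21340/27877, mR=-30480/27877; mL+mR=-20/61 → advance -1; mR−mL=-51820/27877 → turn -1·90°
n=3: pose=(-4,-7,S); sL=4/9, sR=100/221; mL=1342/1989, mR=-1784/1989; mL+mR=-2/9 → advance -1; mR−mL=-1042/663 → turn -1·90°
n=4: pose=(-4,-6,W); sL=200/401, sR=200/257; mL=105900/103057, mR=-131600/103057; mL+mR=-100/401 → advance -1; mR−mL=-237500/103057 → turn -1·90°
n=5: pose=(-3,-6,N); sL=25/32, sR=25/34; mL=1225/1088, mR=-825/544; mL+mR=-25/64 → advance -1; mR−mL=-2875/1088 → turn -1·90°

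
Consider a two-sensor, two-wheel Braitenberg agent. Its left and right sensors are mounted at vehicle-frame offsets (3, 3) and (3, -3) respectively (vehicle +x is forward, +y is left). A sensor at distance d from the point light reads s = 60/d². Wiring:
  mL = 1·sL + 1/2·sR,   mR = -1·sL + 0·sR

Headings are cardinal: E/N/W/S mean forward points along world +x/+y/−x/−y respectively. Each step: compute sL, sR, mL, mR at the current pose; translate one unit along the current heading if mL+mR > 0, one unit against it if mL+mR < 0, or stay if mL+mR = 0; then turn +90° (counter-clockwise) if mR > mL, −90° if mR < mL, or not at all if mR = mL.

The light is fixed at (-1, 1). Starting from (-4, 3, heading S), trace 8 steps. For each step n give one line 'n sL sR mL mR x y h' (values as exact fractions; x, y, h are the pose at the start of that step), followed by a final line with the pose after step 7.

0 60 60/37 2250/37 -60 -4 3 S
1 3/2 15/13 27/13 -3/2 -4 2 W
2 12/13 60/17 594/221 -12/13 -5 2 N
3 30/13 30 225/13 -30/13 -5 3 E
4 60 60/37 2250/37 -60 -4 3 S
5 3/2 15/13 27/13 -3/2 -4 2 W
6 12/13 60/17 594/221 -12/13 -5 2 N
7 30/13 30 225/13 -30/13 -5 3 E
final -4 3 S

n=0: pose=(-4,3,S); sL=60, sR=60/37; mL=2250/37, mR=-60; mL+mR=30/37 → advance +1; mR−mL=-4470/37 → turn -1·90°
n=1: pose=(-4,2,W); sL=3/2, sR=15/13; mL=27/13, mR=-3/2; mL+mR=15/26 → advance +1; mR−mL=-93/26 → turn -1·90°
n=2: pose=(-5,2,N); sL=12/13, sR=60/17; mL=594/221, mR=-12/13; mL+mR=30/17 → advance +1; mR−mL=-798/221 → turn -1·90°
n=3: pose=(-5,3,E); sL=30/13, sR=30; mL=225/13, mR=-30/13; mL+mR=15 → advance +1; mR−mL=-255/13 → turn -1·90°
n=4: pose=(-4,3,S); sL=60, sR=60/37; mL=2250/37, mR=-60; mL+mR=30/37 → advance +1; mR−mL=-4470/37 → turn -1·90°
n=5: pose=(-4,2,W); sL=3/2, sR=15/13; mL=27/13, mR=-3/2; mL+mR=15/26 → advance +1; mR−mL=-93/26 → turn -1·90°
n=6: pose=(-5,2,N); sL=12/13, sR=60/17; mL=594/221, mR=-12/13; mL+mR=30/17 → advance +1; mR−mL=-798/221 → turn -1·90°
n=7: pose=(-5,3,E); sL=30/13, sR=30; mL=225/13, mR=-30/13; mL+mR=15 → advance +1; mR−mL=-255/13 → turn -1·90°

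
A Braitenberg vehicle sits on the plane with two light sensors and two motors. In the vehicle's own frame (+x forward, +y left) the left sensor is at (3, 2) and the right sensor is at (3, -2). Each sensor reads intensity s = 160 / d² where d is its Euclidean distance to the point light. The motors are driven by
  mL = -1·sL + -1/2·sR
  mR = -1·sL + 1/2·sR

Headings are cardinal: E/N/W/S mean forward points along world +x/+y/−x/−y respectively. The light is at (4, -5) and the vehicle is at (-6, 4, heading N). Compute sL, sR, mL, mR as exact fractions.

5/9 10/13 -110/117 -20/117

left sensor world pos  = (-8, 7); dL² = 288
right sensor world pos = (-4, 7); dR² = 208
sL = 160/288 = 5/9
sR = 160/208 = 10/13
mL = -1·sL + -1/2·sR = -110/117
mR = -1·sL + 1/2·sR = -20/117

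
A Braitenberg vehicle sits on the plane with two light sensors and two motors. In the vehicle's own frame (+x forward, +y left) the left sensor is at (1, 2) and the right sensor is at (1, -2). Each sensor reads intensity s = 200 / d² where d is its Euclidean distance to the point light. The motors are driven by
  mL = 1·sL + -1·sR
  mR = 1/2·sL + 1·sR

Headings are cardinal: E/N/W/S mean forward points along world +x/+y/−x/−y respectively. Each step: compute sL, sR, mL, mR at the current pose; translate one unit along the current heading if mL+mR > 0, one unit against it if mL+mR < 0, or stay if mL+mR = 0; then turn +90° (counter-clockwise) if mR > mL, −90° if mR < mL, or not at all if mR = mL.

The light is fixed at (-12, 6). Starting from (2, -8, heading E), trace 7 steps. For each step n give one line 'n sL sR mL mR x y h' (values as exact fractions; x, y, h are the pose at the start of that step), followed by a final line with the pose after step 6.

n=0: pose=(2,-8,E); sL=200/369, sR=200/481; mL=22400/177489, mR=121900/177489; mL+mR=100/123 → advance +1; mR−mL=99500/177489 → turn +1·90°
n=1: pose=(3,-8,N); sL=100/169, sR=100/229; mL=6000/38701, mR=28350/38701; mL+mR=150/169 → advance +1; mR−mL=22350/38701 → turn +1·90°
n=2: pose=(3,-7,W); sL=200/421, sR=200/317; mL=-20800/133457, mR=115900/133457; mL+mR=300/421 → advance +1; mR−mL=136700/133457 → turn +1·90°
n=3: pose=(2,-7,S); sL=50/113, sR=10/17; mL=-280/1921, mR=1555/1921; mL+mR=75/113 → advance +1; mR−mL=1835/1921 → turn +1·90°
n=4: pose=(2,-8,E); sL=200/369, sR=200/481; mL=22400/177489, mR=121900/177489; mL+mR=100/123 → advance +1; mR−mL=99500/177489 → turn +1·90°
n=5: pose=(3,-8,N); sL=100/169, sR=100/229; mL=6000/38701, mR=28350/38701; mL+mR=150/169 → advance +1; mR−mL=22350/38701 → turn +1·90°
n=6: pose=(3,-7,W); sL=200/421, sR=200/317; mL=-20800/133457, mR=115900/133457; mL+mR=300/421 → advance +1; mR−mL=136700/133457 → turn +1·90°

0 200/369 200/481 22400/177489 121900/177489 2 -8 E
1 100/169 100/229 6000/38701 28350/38701 3 -8 N
2 200/421 200/317 -20800/133457 115900/133457 3 -7 W
3 50/113 10/17 -280/1921 1555/1921 2 -7 S
4 200/369 200/481 22400/177489 121900/177489 2 -8 E
5 100/169 100/229 6000/38701 28350/38701 3 -8 N
6 200/421 200/317 -20800/133457 115900/133457 3 -7 W
final 2 -7 S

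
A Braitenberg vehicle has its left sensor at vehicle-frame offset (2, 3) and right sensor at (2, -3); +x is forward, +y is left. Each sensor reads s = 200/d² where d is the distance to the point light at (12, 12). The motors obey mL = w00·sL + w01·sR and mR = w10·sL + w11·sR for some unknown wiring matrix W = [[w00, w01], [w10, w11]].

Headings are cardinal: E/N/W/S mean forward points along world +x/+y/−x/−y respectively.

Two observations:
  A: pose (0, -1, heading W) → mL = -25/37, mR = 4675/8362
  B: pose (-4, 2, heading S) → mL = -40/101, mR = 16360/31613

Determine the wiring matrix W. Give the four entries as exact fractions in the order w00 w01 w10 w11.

0 -1 1/2 1/2

obs A: pose=(0,-1,W) → sL=50/113, sR=25/37, mL=-25/37, mR=4675/8362
obs B: pose=(-4,2,S) → sL=200/313, sR=40/101, mL=-40/101, mR=16360/31613
sensor matrix S = [[50/113, 25/37], [200/313, 40/101]]; det S = -33903000/132173953
solve [mL_A; mL_B] = S·[w00; w01] and [mR_A; mR_B] = S·[w10; w11]:
  w00 = 0, w01 = -1, w10 = 1/2, w11 = 1/2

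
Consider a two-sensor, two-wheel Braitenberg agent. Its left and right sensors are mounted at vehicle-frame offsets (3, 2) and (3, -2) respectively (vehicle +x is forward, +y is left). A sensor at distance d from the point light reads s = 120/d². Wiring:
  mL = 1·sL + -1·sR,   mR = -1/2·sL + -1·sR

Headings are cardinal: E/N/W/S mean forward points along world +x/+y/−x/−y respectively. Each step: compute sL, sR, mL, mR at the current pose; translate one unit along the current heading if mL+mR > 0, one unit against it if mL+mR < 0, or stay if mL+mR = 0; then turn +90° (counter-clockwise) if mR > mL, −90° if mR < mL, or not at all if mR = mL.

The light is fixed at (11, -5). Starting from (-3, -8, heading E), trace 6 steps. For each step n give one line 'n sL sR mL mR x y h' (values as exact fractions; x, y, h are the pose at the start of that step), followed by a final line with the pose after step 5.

0 60/61 60/73 720/4453 -5850/4453 -3 -8 E
1 24/41 24/65 576/2665 -1764/2665 -4 -8 S
2 6/17 10/27 -8/459 -251/459 -4 -7 W
3 120/257 24/29 -2688/7453 -7908/7453 -3 -7 N
4 60/61 60/73 720/4453 -5850/4453 -3 -8 E
5 24/41 24/65 576/2665 -1764/2665 -4 -8 S
final -4 -7 W

n=0: pose=(-3,-8,E); sL=60/61, sR=60/73; mL=720/4453, mR=-5850/4453; mL+mR=-5130/4453 → advance -1; mR−mL=-90/61 → turn -1·90°
n=1: pose=(-4,-8,S); sL=24/41, sR=24/65; mL=576/2665, mR=-1764/2665; mL+mR=-1188/2665 → advance -1; mR−mL=-36/41 → turn -1·90°
n=2: pose=(-4,-7,W); sL=6/17, sR=10/27; mL=-8/459, mR=-251/459; mL+mR=-259/459 → advance -1; mR−mL=-9/17 → turn -1·90°
n=3: pose=(-3,-7,N); sL=120/257, sR=24/29; mL=-2688/7453, mR=-7908/7453; mL+mR=-10596/7453 → advance -1; mR−mL=-180/257 → turn -1·90°
n=4: pose=(-3,-8,E); sL=60/61, sR=60/73; mL=720/4453, mR=-5850/4453; mL+mR=-5130/4453 → advance -1; mR−mL=-90/61 → turn -1·90°
n=5: pose=(-4,-8,S); sL=24/41, sR=24/65; mL=576/2665, mR=-1764/2665; mL+mR=-1188/2665 → advance -1; mR−mL=-36/41 → turn -1·90°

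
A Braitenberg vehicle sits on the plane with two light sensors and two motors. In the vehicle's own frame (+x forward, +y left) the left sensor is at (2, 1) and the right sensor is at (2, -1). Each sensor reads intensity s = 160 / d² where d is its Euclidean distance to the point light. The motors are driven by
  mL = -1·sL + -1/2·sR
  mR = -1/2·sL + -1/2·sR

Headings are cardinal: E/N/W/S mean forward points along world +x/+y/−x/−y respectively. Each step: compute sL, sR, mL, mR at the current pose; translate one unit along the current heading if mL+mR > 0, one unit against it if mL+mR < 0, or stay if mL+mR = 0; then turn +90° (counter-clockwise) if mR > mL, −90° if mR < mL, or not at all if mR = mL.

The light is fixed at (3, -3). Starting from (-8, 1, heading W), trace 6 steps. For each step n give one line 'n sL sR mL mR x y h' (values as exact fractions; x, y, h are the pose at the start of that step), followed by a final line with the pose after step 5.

0 80/89 80/97 -11320/8633 -7440/8633 -8 1 W
1 32/17 32/25 -1072/425 -672/425 -7 1 S
2 8/5 2 -13/5 -9/5 -7 2 E
3 160/193 160/149 -39280/28757 -27360/28757 -8 2 N
4 80/89 80/97 -11320/8633 -7440/8633 -8 1 W
5 32/17 32/25 -1072/425 -672/425 -7 1 S
final -7 2 E

n=0: pose=(-8,1,W); sL=80/89, sR=80/97; mL=-11320/8633, mR=-7440/8633; mL+mR=-18760/8633 → advance -1; mR−mL=40/89 → turn +1·90°
n=1: pose=(-7,1,S); sL=32/17, sR=32/25; mL=-1072/425, mR=-672/425; mL+mR=-1744/425 → advance -1; mR−mL=16/17 → turn +1·90°
n=2: pose=(-7,2,E); sL=8/5, sR=2; mL=-13/5, mR=-9/5; mL+mR=-22/5 → advance -1; mR−mL=4/5 → turn +1·90°
n=3: pose=(-8,2,N); sL=160/193, sR=160/149; mL=-39280/28757, mR=-27360/28757; mL+mR=-66640/28757 → advance -1; mR−mL=80/193 → turn +1·90°
n=4: pose=(-8,1,W); sL=80/89, sR=80/97; mL=-11320/8633, mR=-7440/8633; mL+mR=-18760/8633 → advance -1; mR−mL=40/89 → turn +1·90°
n=5: pose=(-7,1,S); sL=32/17, sR=32/25; mL=-1072/425, mR=-672/425; mL+mR=-1744/425 → advance -1; mR−mL=16/17 → turn +1·90°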